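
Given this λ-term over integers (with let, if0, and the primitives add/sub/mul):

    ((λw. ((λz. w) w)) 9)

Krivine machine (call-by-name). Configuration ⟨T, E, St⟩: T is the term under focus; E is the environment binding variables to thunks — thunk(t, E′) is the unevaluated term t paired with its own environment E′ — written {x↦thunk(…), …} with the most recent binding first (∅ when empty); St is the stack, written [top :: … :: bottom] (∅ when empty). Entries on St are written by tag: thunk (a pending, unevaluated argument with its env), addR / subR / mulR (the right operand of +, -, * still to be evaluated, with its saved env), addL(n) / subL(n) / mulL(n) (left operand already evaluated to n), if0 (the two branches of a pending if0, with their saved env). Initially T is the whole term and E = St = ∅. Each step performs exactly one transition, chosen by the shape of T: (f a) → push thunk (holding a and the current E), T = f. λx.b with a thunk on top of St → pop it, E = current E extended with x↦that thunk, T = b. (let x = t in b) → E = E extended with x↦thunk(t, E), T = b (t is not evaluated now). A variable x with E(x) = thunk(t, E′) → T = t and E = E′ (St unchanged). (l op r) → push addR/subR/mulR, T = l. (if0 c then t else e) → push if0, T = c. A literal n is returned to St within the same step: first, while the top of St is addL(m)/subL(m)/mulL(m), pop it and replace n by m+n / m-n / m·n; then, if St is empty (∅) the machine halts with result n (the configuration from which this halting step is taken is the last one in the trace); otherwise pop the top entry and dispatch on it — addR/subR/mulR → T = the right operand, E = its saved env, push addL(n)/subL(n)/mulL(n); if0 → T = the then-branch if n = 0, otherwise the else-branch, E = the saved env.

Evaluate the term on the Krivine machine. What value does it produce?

0. <T=((λw. ((λz. w) w)) 9), E=∅, St=∅>
1. <T=(λw. ((λz. w) w)), E=∅, St=[thunk]>
2. <T=((λz. w) w), E={w↦thunk(9, ∅)}, St=∅>
3. <T=(λz. w), E={w↦thunk(9, ∅)}, St=[thunk]>
4. <T=w, E={z↦thunk(w, {w↦thunk(9, ∅)}), w↦thunk(9, ∅)}, St=∅>
5. <T=9, E=∅, St=∅>
→ final value 9

Answer: 9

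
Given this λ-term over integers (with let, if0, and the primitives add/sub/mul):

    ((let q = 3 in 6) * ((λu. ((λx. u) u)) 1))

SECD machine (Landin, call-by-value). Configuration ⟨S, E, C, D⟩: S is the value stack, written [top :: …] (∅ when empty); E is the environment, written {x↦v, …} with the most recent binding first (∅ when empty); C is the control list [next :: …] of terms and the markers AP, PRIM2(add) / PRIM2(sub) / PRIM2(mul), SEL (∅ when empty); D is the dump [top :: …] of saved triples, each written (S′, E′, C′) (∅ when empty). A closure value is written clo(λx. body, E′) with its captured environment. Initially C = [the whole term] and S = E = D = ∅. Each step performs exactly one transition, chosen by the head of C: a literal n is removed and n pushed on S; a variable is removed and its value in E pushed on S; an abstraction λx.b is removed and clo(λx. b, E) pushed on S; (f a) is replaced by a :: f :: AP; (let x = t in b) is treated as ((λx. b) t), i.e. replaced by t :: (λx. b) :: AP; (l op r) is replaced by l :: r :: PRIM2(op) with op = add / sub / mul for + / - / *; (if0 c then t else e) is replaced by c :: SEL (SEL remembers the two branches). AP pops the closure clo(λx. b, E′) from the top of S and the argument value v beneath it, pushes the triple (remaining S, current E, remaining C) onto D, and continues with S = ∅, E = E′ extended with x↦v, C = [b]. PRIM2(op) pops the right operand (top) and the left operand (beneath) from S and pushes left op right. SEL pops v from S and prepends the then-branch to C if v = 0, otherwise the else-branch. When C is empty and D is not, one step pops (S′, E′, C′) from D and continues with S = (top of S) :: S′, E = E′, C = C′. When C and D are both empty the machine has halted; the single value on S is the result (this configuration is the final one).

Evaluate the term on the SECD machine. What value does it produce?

Answer: 6

Execution trace:
step 0: ⟨S=∅; E=∅; C=[((let q = 3 in 6) * ((λu. ((λx. u) u)) 1))]; D=∅⟩
step 1: ⟨S=∅; E=∅; C=[(let q = 3 in 6) :: ((λu. ((λx. u) u)) 1) :: PRIM2(mul)]; D=∅⟩
step 2: ⟨S=∅; E=∅; C=[3 :: (λq. 6) :: AP :: ((λu. ((λx. u) u)) 1) :: PRIM2(mul)]; D=∅⟩
step 3: ⟨S=[3]; E=∅; C=[(λq. 6) :: AP :: ((λu. ((λx. u) u)) 1) :: PRIM2(mul)]; D=∅⟩
step 4: ⟨S=[clo(λq. 6, ∅) :: 3]; E=∅; C=[AP :: ((λu. ((λx. u) u)) 1) :: PRIM2(mul)]; D=∅⟩
step 5: ⟨S=∅; E={q↦3}; C=[6]; D=[(∅, ∅, [((λu. ((λx. u) u)) 1) :: PRIM2(mul)])]⟩
step 6: ⟨S=[6]; E={q↦3}; C=∅; D=[(∅, ∅, [((λu. ((λx. u) u)) 1) :: PRIM2(mul)])]⟩
step 7: ⟨S=[6]; E=∅; C=[((λu. ((λx. u) u)) 1) :: PRIM2(mul)]; D=∅⟩
step 8: ⟨S=[6]; E=∅; C=[1 :: (λu. ((λx. u) u)) :: AP :: PRIM2(mul)]; D=∅⟩
step 9: ⟨S=[1 :: 6]; E=∅; C=[(λu. ((λx. u) u)) :: AP :: PRIM2(mul)]; D=∅⟩
step 10: ⟨S=[clo(λu. ((λx. u) u), ∅) :: 1 :: 6]; E=∅; C=[AP :: PRIM2(mul)]; D=∅⟩
step 11: ⟨S=∅; E={u↦1}; C=[((λx. u) u)]; D=[([6], ∅, [PRIM2(mul)])]⟩
step 12: ⟨S=∅; E={u↦1}; C=[u :: (λx. u) :: AP]; D=[([6], ∅, [PRIM2(mul)])]⟩
step 13: ⟨S=[1]; E={u↦1}; C=[(λx. u) :: AP]; D=[([6], ∅, [PRIM2(mul)])]⟩
step 14: ⟨S=[clo(λx. u, {u↦1}) :: 1]; E={u↦1}; C=[AP]; D=[([6], ∅, [PRIM2(mul)])]⟩
step 15: ⟨S=∅; E={x↦1, u↦1}; C=[u]; D=[(∅, {u↦1}, ∅) :: ([6], ∅, [PRIM2(mul)])]⟩
step 16: ⟨S=[1]; E={x↦1, u↦1}; C=∅; D=[(∅, {u↦1}, ∅) :: ([6], ∅, [PRIM2(mul)])]⟩
step 17: ⟨S=[1]; E={u↦1}; C=∅; D=[([6], ∅, [PRIM2(mul)])]⟩
step 18: ⟨S=[1 :: 6]; E=∅; C=[PRIM2(mul)]; D=∅⟩
step 19: ⟨S=[6]; E=∅; C=∅; D=∅⟩
→ final value 6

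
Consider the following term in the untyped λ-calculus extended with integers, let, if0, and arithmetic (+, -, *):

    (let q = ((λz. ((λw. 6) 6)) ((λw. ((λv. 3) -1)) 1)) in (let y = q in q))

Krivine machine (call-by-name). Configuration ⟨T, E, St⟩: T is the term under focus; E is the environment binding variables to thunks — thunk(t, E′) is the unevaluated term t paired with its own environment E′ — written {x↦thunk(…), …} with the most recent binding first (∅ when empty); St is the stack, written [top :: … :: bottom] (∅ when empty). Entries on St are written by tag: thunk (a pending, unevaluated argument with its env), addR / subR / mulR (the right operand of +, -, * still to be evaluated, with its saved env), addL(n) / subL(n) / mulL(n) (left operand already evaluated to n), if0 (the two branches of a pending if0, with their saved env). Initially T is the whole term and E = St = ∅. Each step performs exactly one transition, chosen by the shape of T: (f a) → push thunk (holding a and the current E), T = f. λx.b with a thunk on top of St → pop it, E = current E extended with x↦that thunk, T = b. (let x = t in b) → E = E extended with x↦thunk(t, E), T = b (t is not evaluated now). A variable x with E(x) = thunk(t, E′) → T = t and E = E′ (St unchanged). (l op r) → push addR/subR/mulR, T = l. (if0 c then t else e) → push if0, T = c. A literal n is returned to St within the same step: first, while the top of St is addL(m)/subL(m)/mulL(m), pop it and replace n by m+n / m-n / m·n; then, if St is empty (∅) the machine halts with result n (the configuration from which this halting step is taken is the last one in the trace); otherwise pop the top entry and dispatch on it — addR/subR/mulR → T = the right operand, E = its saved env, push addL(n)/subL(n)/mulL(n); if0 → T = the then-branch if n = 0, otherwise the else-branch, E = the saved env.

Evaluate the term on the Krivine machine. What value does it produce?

Answer: 6

Machine steps:
t=0: <T=(let q = ((λz. ((λw. 6) 6)) ((λw. ((λv. 3) -1)) 1)) in (let y = q in q)), E=∅, St=∅>
t=1: <T=(let y = q in q), E={q↦thunk(((λz. ((λw. 6) 6)) ((λw. ((λv. 3) -1)) 1)), ∅)}, St=∅>
t=2: <T=q, E={y↦thunk(q, {q↦thunk(((λz. ((λw. 6) 6)) ((λw. ((λv. 3) -1)) 1)), ∅)}), q↦thunk(((λz. ((λw. 6) 6)) ((λw. ((λv. 3) -1)) 1)), ∅)}, St=∅>
t=3: <T=((λz. ((λw. 6) 6)) ((λw. ((λv. 3) -1)) 1)), E=∅, St=∅>
t=4: <T=(λz. ((λw. 6) 6)), E=∅, St=[thunk]>
t=5: <T=((λw. 6) 6), E={z↦thunk(((λw. ((λv. 3) -1)) 1), ∅)}, St=∅>
t=6: <T=(λw. 6), E={z↦thunk(((λw. ((λv. 3) -1)) 1), ∅)}, St=[thunk]>
t=7: <T=6, E={w↦thunk(6, {z↦thunk(((λw. ((λv. 3) -1)) 1), ∅)}), z↦thunk(((λw. ((λv. 3) -1)) 1), ∅)}, St=∅>
→ final value 6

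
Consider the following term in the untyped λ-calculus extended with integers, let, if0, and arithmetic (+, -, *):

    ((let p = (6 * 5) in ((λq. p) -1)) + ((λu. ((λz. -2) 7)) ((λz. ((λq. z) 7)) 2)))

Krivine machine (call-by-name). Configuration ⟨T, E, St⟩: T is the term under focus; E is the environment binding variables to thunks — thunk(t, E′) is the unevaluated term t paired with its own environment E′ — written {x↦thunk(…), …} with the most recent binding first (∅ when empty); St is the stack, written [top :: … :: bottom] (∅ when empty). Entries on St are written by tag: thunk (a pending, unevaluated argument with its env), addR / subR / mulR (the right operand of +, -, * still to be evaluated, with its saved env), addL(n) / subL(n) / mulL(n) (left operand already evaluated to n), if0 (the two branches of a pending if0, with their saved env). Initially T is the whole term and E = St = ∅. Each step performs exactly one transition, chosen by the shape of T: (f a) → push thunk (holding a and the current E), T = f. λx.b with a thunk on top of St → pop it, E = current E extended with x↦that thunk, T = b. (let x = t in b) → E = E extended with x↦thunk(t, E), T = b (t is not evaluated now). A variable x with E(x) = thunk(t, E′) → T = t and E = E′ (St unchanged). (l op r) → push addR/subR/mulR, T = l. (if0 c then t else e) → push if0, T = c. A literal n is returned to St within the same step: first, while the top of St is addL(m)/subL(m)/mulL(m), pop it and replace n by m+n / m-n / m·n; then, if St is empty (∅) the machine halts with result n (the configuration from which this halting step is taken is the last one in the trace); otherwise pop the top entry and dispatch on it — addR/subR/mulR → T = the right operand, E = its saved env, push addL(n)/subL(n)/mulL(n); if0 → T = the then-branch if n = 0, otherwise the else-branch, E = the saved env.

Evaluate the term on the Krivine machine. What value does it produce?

Answer: 28

Machine steps:
0. <T=((let p = (6 * 5) in ((λq. p) -1)) + ((λu. ((λz. -2) 7)) ((λz. ((λq. z) 7)) 2))), E=∅, St=∅>
1. <T=(let p = (6 * 5) in ((λq. p) -1)), E=∅, St=[addR]>
2. <T=((λq. p) -1), E={p↦thunk((6 * 5), ∅)}, St=[addR]>
3. <T=(λq. p), E={p↦thunk((6 * 5), ∅)}, St=[thunk :: addR]>
4. <T=p, E={q↦thunk(-1, {p↦thunk((6 * 5), ∅)}), p↦thunk((6 * 5), ∅)}, St=[addR]>
5. <T=(6 * 5), E=∅, St=[addR]>
6. <T=6, E=∅, St=[mulR :: addR]>
7. <T=5, E=∅, St=[mulL(6) :: addR]>
8. <T=((λu. ((λz. -2) 7)) ((λz. ((λq. z) 7)) 2)), E=∅, St=[addL(30)]>
9. <T=(λu. ((λz. -2) 7)), E=∅, St=[thunk :: addL(30)]>
10. <T=((λz. -2) 7), E={u↦thunk(((λz. ((λq. z) 7)) 2), ∅)}, St=[addL(30)]>
11. <T=(λz. -2), E={u↦thunk(((λz. ((λq. z) 7)) 2), ∅)}, St=[thunk :: addL(30)]>
12. <T=-2, E={z↦thunk(7, {u↦thunk(((λz. ((λq. z) 7)) 2), ∅)}), u↦thunk(((λz. ((λq. z) 7)) 2), ∅)}, St=[addL(30)]>
→ final value 28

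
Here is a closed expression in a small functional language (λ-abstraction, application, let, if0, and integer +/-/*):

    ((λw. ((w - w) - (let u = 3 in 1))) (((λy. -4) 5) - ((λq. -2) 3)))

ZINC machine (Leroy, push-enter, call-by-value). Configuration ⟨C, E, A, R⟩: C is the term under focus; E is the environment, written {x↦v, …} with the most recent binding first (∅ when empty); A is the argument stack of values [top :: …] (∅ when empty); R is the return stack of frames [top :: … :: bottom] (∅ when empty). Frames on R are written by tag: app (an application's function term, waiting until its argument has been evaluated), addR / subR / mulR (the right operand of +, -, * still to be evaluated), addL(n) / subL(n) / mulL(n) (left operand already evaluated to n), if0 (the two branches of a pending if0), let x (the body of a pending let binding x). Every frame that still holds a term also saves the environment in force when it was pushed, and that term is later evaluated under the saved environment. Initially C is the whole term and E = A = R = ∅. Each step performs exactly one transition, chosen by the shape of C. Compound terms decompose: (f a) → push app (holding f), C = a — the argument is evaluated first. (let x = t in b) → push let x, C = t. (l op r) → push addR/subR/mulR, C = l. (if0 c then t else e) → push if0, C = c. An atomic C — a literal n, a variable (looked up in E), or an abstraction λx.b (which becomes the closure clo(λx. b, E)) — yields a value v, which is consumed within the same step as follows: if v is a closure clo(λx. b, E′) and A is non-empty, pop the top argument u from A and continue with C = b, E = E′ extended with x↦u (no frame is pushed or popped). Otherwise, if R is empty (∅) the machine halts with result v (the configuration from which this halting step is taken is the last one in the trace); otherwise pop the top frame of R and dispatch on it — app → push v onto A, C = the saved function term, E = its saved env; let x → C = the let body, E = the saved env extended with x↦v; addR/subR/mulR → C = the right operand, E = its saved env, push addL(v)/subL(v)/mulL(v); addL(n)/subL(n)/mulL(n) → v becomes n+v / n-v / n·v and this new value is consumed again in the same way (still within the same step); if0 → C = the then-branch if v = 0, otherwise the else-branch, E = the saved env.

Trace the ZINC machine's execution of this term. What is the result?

t=0: [C=((λw. ((w - w) - (let u = 3 in 1))) (((λy. -4) 5) - ((λq. -2) 3))) | E=∅ | A=∅ | R=∅]
t=1: [C=(((λy. -4) 5) - ((λq. -2) 3)) | E=∅ | A=∅ | R=[app]]
t=2: [C=((λy. -4) 5) | E=∅ | A=∅ | R=[subR :: app]]
t=3: [C=5 | E=∅ | A=∅ | R=[app :: subR :: app]]
t=4: [C=(λy. -4) | E=∅ | A=[5] | R=[subR :: app]]
t=5: [C=-4 | E={y↦5} | A=∅ | R=[subR :: app]]
t=6: [C=((λq. -2) 3) | E=∅ | A=∅ | R=[subL(-4) :: app]]
t=7: [C=3 | E=∅ | A=∅ | R=[app :: subL(-4) :: app]]
t=8: [C=(λq. -2) | E=∅ | A=[3] | R=[subL(-4) :: app]]
t=9: [C=-2 | E={q↦3} | A=∅ | R=[subL(-4) :: app]]
t=10: [C=(λw. ((w - w) - (let u = 3 in 1))) | E=∅ | A=[-2] | R=∅]
t=11: [C=((w - w) - (let u = 3 in 1)) | E={w↦-2} | A=∅ | R=∅]
t=12: [C=(w - w) | E={w↦-2} | A=∅ | R=[subR]]
t=13: [C=w | E={w↦-2} | A=∅ | R=[subR :: subR]]
t=14: [C=w | E={w↦-2} | A=∅ | R=[subL(-2) :: subR]]
t=15: [C=(let u = 3 in 1) | E={w↦-2} | A=∅ | R=[subL(0)]]
t=16: [C=3 | E={w↦-2} | A=∅ | R=[let u :: subL(0)]]
t=17: [C=1 | E={u↦3, w↦-2} | A=∅ | R=[subL(0)]]
→ final value -1

Answer: -1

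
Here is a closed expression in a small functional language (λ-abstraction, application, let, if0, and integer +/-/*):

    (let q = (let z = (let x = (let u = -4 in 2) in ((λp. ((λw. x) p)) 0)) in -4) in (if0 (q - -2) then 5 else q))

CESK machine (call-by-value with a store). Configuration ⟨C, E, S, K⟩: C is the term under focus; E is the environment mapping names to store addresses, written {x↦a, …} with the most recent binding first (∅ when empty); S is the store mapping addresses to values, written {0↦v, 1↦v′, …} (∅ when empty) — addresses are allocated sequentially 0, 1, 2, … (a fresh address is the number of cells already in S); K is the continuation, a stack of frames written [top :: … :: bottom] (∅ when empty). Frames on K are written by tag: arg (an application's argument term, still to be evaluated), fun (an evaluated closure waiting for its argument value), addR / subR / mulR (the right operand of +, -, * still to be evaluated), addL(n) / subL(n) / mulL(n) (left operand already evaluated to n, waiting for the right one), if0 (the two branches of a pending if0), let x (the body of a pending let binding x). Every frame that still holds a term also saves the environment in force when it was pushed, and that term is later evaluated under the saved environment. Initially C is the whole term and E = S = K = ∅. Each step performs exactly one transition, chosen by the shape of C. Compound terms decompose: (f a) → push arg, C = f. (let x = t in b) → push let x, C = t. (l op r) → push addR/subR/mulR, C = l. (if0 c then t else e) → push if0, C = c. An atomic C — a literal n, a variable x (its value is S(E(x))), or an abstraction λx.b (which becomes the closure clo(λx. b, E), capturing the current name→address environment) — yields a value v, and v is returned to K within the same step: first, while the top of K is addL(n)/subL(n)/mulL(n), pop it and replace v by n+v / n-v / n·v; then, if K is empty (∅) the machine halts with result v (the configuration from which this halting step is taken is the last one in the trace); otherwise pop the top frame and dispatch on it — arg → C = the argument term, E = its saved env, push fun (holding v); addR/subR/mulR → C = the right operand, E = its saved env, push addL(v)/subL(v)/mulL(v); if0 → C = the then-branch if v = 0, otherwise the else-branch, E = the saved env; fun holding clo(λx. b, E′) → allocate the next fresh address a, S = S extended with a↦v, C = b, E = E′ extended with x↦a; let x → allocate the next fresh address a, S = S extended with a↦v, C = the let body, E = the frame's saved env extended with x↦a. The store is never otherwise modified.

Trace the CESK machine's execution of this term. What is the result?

Answer: -4

Execution trace:
0. [C=(let q = (let z = (let x = (let u = -4 in 2) in ((λp. ((λw. x) p)) 0)) in -4) in (if0 (q - -2) then 5 else q)) | E=∅ | S=∅ | K=∅]
1. [C=(let z = (let x = (let u = -4 in 2) in ((λp. ((λw. x) p)) 0)) in -4) | E=∅ | S=∅ | K=[let q]]
2. [C=(let x = (let u = -4 in 2) in ((λp. ((λw. x) p)) 0)) | E=∅ | S=∅ | K=[let z :: let q]]
3. [C=(let u = -4 in 2) | E=∅ | S=∅ | K=[let x :: let z :: let q]]
4. [C=-4 | E=∅ | S=∅ | K=[let u :: let x :: let z :: let q]]
5. [C=2 | E={u↦0} | S={0↦-4} | K=[let x :: let z :: let q]]
6. [C=((λp. ((λw. x) p)) 0) | E={x↦1} | S={0↦-4, 1↦2} | K=[let z :: let q]]
7. [C=(λp. ((λw. x) p)) | E={x↦1} | S={0↦-4, 1↦2} | K=[arg :: let z :: let q]]
8. [C=0 | E={x↦1} | S={0↦-4, 1↦2} | K=[fun :: let z :: let q]]
9. [C=((λw. x) p) | E={p↦2, x↦1} | S={0↦-4, 1↦2, 2↦0} | K=[let z :: let q]]
10. [C=(λw. x) | E={p↦2, x↦1} | S={0↦-4, 1↦2, 2↦0} | K=[arg :: let z :: let q]]
11. [C=p | E={p↦2, x↦1} | S={0↦-4, 1↦2, 2↦0} | K=[fun :: let z :: let q]]
12. [C=x | E={w↦3, p↦2, x↦1} | S={0↦-4, 1↦2, 2↦0, 3↦0} | K=[let z :: let q]]
13. [C=-4 | E={z↦4} | S={0↦-4, 1↦2, 2↦0, 3↦0, 4↦2} | K=[let q]]
14. [C=(if0 (q - -2) then 5 else q) | E={q↦5} | S={0↦-4, 1↦2, 2↦0, 3↦0, 4↦2, 5↦-4} | K=∅]
15. [C=(q - -2) | E={q↦5} | S={0↦-4, 1↦2, 2↦0, 3↦0, 4↦2, 5↦-4} | K=[if0]]
16. [C=q | E={q↦5} | S={0↦-4, 1↦2, 2↦0, 3↦0, 4↦2, 5↦-4} | K=[subR :: if0]]
17. [C=-2 | E={q↦5} | S={0↦-4, 1↦2, 2↦0, 3↦0, 4↦2, 5↦-4} | K=[subL(-4) :: if0]]
18. [C=q | E={q↦5} | S={0↦-4, 1↦2, 2↦0, 3↦0, 4↦2, 5↦-4} | K=∅]
→ final value -4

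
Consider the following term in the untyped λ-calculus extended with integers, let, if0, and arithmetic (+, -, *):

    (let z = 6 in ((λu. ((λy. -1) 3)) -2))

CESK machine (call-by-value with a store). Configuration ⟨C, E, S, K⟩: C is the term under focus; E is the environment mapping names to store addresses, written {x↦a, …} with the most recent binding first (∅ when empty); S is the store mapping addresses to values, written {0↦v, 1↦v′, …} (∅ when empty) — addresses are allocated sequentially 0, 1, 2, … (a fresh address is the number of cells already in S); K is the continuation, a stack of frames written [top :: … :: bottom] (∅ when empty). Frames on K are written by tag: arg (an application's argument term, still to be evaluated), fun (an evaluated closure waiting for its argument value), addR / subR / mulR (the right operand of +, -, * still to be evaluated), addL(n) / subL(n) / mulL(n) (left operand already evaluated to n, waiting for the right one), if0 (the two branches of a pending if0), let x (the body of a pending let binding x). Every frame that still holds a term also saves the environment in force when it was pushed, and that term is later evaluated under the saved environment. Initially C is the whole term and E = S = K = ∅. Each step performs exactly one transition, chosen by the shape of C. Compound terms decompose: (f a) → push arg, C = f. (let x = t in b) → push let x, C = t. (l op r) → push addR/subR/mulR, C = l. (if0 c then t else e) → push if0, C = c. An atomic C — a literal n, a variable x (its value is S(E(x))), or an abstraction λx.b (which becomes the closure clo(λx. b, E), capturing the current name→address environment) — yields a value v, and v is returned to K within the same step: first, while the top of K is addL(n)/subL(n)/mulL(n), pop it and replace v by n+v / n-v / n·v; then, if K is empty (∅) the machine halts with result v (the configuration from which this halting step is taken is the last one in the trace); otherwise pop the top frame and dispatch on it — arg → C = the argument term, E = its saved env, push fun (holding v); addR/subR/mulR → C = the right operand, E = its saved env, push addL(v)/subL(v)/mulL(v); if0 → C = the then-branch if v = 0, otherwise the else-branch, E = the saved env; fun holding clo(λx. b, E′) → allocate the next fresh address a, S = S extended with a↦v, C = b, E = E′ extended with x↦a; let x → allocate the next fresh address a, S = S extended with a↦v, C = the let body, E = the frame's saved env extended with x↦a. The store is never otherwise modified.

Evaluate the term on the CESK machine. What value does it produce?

Answer: -1

Machine steps:
0. [C=(let z = 6 in ((λu. ((λy. -1) 3)) -2)) | E=∅ | S=∅ | K=∅]
1. [C=6 | E=∅ | S=∅ | K=[let z]]
2. [C=((λu. ((λy. -1) 3)) -2) | E={z↦0} | S={0↦6} | K=∅]
3. [C=(λu. ((λy. -1) 3)) | E={z↦0} | S={0↦6} | K=[arg]]
4. [C=-2 | E={z↦0} | S={0↦6} | K=[fun]]
5. [C=((λy. -1) 3) | E={u↦1, z↦0} | S={0↦6, 1↦-2} | K=∅]
6. [C=(λy. -1) | E={u↦1, z↦0} | S={0↦6, 1↦-2} | K=[arg]]
7. [C=3 | E={u↦1, z↦0} | S={0↦6, 1↦-2} | K=[fun]]
8. [C=-1 | E={y↦2, u↦1, z↦0} | S={0↦6, 1↦-2, 2↦3} | K=∅]
→ final value -1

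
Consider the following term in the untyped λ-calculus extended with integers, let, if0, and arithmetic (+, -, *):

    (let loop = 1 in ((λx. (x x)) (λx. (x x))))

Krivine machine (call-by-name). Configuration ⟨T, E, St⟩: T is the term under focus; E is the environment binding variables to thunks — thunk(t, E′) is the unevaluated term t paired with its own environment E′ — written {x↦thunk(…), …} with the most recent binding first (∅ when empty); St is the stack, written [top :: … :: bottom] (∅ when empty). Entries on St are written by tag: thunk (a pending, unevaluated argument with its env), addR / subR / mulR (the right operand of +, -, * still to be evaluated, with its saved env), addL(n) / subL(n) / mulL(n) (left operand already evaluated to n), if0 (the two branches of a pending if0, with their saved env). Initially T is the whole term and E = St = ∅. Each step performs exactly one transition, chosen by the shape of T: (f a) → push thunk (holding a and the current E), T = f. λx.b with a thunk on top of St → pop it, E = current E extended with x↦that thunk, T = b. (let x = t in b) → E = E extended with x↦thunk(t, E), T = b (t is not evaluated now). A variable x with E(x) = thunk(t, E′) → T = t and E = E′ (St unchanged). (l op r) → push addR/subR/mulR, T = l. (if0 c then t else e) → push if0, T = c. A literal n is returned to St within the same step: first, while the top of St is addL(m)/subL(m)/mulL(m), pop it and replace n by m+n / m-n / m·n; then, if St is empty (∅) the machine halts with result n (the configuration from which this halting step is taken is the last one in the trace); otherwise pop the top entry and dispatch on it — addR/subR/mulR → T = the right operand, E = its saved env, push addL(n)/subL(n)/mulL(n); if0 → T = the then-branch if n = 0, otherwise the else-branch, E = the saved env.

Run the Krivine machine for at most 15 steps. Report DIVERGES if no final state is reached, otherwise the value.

0. [T=(let loop = 1 in ((λx. (x x)) (λx. (x x)))) | E=∅ | St=∅]
1. [T=((λx. (x x)) (λx. (x x))) | E={loop↦thunk(1, ∅)} | St=∅]
2. [T=(λx. (x x)) | E={loop↦thunk(1, ∅)} | St=[thunk]]
3. [T=(x x) | E={x↦thunk((λx. (x x)), {loop↦thunk(1, ∅)}), loop↦thunk(1, ∅)} | St=∅]
4. [T=x | E={x↦thunk((λx. (x x)), {loop↦thunk(1, ∅)}), loop↦thunk(1, ∅)} | St=[thunk]]
5. [T=(λx. (x x)) | E={loop↦thunk(1, ∅)} | St=[thunk]]
6. [T=(x x) | E={x↦thunk(x, {x↦thunk((λx. (x x)), {loop↦thunk(1, ∅)}), loop↦thunk(1, ∅)}), loop↦thunk(1, ∅)} | St=∅]
7. [T=x | E={x↦thunk(x, {x↦thunk((λx. (x x)), {loop↦thunk(1, ∅)}), loop↦thunk(1, ∅)}), loop↦thunk(1, ∅)} | St=[thunk]]
8. [T=x | E={x↦thunk((λx. (x x)), {loop↦thunk(1, ∅)}), loop↦thunk(1, ∅)} | St=[thunk]]
9. [T=(λx. (x x)) | E={loop↦thunk(1, ∅)} | St=[thunk]]
10. [T=(x x) | E={x↦thunk(x, {x↦thunk(x, {x↦thunk((λx. (x x)), {loop↦thunk(1, ∅)}), loop↦thunk(1, ∅)}), loop↦thunk(1, ∅)}), loop↦thunk(1, ∅)} | St=∅]
11. [T=x | E={x↦thunk(x, {x↦thunk(x, {x↦thunk((λx. (x x)), {loop↦thunk(1, ∅)}), loop↦thunk(1, ∅)}), loop↦thunk(1, ∅)}), loop↦thunk(1, ∅)} | St=[thunk]]
12. [T=x | E={x↦thunk(x, {x↦thunk((λx. (x x)), {loop↦thunk(1, ∅)}), loop↦thunk(1, ∅)}), loop↦thunk(1, ∅)} | St=[thunk]]
13. [T=x | E={x↦thunk((λx. (x x)), {loop↦thunk(1, ∅)}), loop↦thunk(1, ∅)} | St=[thunk]]
14. [T=(λx. (x x)) | E={loop↦thunk(1, ∅)} | St=[thunk]]
15. [T=(x x) | E={x↦thunk(x, {x↦thunk(x, {x↦thunk(x, {x↦thunk((λx. (x x)), {loop↦thunk(1, ∅)}), loop↦thunk(1, ∅)}), loop↦thunk(1, ∅)}), loop↦thunk(1, ∅)}), loop↦thunk(1, ∅)} | St=∅]
→ 15 transitions taken and the configuration is still not final: no result within 15 steps

Answer: DIVERGES (no final state within 15 steps)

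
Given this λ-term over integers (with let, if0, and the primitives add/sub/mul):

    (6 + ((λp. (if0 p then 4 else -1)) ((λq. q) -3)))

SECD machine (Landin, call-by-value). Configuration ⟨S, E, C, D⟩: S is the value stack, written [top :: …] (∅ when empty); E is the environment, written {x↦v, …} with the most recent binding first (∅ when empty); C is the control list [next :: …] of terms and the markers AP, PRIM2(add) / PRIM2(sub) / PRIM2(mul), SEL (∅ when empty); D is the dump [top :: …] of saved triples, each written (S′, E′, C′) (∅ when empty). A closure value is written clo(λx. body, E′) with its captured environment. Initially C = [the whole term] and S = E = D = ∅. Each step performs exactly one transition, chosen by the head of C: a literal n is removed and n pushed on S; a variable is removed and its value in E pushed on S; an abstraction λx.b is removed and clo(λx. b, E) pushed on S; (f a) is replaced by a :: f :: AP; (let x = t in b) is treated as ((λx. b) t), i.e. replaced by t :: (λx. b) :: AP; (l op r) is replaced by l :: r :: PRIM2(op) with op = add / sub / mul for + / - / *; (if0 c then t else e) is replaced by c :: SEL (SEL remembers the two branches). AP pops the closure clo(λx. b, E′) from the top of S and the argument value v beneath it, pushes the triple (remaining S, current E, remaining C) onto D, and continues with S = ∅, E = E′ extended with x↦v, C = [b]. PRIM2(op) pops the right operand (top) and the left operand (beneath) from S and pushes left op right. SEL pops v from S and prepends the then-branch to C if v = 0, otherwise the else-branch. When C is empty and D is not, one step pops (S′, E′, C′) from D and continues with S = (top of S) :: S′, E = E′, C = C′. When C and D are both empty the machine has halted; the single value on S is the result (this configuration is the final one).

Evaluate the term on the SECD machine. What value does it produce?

Answer: 5

Derivation:
step 0: <S=∅, E=∅, C=[(6 + ((λp. (if0 p then 4 else -1)) ((λq. q) -3)))], D=∅>
step 1: <S=∅, E=∅, C=[6 :: ((λp. (if0 p then 4 else -1)) ((λq. q) -3)) :: PRIM2(add)], D=∅>
step 2: <S=[6], E=∅, C=[((λp. (if0 p then 4 else -1)) ((λq. q) -3)) :: PRIM2(add)], D=∅>
step 3: <S=[6], E=∅, C=[((λq. q) -3) :: (λp. (if0 p then 4 else -1)) :: AP :: PRIM2(add)], D=∅>
step 4: <S=[6], E=∅, C=[-3 :: (λq. q) :: AP :: (λp. (if0 p then 4 else -1)) :: AP :: PRIM2(add)], D=∅>
step 5: <S=[-3 :: 6], E=∅, C=[(λq. q) :: AP :: (λp. (if0 p then 4 else -1)) :: AP :: PRIM2(add)], D=∅>
step 6: <S=[clo(λq. q, ∅) :: -3 :: 6], E=∅, C=[AP :: (λp. (if0 p then 4 else -1)) :: AP :: PRIM2(add)], D=∅>
step 7: <S=∅, E={q↦-3}, C=[q], D=[([6], ∅, [(λp. (if0 p then 4 else -1)) :: AP :: PRIM2(add)])]>
step 8: <S=[-3], E={q↦-3}, C=∅, D=[([6], ∅, [(λp. (if0 p then 4 else -1)) :: AP :: PRIM2(add)])]>
step 9: <S=[-3 :: 6], E=∅, C=[(λp. (if0 p then 4 else -1)) :: AP :: PRIM2(add)], D=∅>
step 10: <S=[clo(λp. (if0 p then 4 else -1), ∅) :: -3 :: 6], E=∅, C=[AP :: PRIM2(add)], D=∅>
step 11: <S=∅, E={p↦-3}, C=[(if0 p then 4 else -1)], D=[([6], ∅, [PRIM2(add)])]>
step 12: <S=∅, E={p↦-3}, C=[p :: SEL], D=[([6], ∅, [PRIM2(add)])]>
step 13: <S=[-3], E={p↦-3}, C=[SEL], D=[([6], ∅, [PRIM2(add)])]>
step 14: <S=∅, E={p↦-3}, C=[-1], D=[([6], ∅, [PRIM2(add)])]>
step 15: <S=[-1], E={p↦-3}, C=∅, D=[([6], ∅, [PRIM2(add)])]>
step 16: <S=[-1 :: 6], E=∅, C=[PRIM2(add)], D=∅>
step 17: <S=[5], E=∅, C=∅, D=∅>
→ final value 5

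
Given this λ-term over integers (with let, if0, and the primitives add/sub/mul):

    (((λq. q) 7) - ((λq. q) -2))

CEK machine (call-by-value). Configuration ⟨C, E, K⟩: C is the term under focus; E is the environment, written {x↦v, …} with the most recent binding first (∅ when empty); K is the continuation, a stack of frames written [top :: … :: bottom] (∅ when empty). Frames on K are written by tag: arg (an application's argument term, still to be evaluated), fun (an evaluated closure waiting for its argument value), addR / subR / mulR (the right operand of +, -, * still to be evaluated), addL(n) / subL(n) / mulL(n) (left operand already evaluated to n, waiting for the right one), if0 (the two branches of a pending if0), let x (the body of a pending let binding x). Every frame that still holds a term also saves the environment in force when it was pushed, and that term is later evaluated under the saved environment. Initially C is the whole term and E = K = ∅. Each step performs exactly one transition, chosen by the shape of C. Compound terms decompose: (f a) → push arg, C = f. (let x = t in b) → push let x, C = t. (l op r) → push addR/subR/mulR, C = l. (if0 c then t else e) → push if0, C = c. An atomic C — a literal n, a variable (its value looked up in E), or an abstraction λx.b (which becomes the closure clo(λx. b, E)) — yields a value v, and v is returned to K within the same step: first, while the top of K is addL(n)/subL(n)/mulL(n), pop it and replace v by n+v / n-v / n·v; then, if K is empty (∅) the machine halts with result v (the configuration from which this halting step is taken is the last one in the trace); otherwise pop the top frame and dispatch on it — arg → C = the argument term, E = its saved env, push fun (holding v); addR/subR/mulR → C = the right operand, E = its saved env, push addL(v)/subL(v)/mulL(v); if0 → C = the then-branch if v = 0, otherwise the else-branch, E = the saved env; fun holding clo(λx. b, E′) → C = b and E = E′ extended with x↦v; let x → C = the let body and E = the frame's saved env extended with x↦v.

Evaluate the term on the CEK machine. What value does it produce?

Answer: 9

Machine steps:
step 0: ⟨C=(((λq. q) 7) - ((λq. q) -2)); E=∅; K=∅⟩
step 1: ⟨C=((λq. q) 7); E=∅; K=[subR]⟩
step 2: ⟨C=(λq. q); E=∅; K=[arg :: subR]⟩
step 3: ⟨C=7; E=∅; K=[fun :: subR]⟩
step 4: ⟨C=q; E={q↦7}; K=[subR]⟩
step 5: ⟨C=((λq. q) -2); E=∅; K=[subL(7)]⟩
step 6: ⟨C=(λq. q); E=∅; K=[arg :: subL(7)]⟩
step 7: ⟨C=-2; E=∅; K=[fun :: subL(7)]⟩
step 8: ⟨C=q; E={q↦-2}; K=[subL(7)]⟩
→ final value 9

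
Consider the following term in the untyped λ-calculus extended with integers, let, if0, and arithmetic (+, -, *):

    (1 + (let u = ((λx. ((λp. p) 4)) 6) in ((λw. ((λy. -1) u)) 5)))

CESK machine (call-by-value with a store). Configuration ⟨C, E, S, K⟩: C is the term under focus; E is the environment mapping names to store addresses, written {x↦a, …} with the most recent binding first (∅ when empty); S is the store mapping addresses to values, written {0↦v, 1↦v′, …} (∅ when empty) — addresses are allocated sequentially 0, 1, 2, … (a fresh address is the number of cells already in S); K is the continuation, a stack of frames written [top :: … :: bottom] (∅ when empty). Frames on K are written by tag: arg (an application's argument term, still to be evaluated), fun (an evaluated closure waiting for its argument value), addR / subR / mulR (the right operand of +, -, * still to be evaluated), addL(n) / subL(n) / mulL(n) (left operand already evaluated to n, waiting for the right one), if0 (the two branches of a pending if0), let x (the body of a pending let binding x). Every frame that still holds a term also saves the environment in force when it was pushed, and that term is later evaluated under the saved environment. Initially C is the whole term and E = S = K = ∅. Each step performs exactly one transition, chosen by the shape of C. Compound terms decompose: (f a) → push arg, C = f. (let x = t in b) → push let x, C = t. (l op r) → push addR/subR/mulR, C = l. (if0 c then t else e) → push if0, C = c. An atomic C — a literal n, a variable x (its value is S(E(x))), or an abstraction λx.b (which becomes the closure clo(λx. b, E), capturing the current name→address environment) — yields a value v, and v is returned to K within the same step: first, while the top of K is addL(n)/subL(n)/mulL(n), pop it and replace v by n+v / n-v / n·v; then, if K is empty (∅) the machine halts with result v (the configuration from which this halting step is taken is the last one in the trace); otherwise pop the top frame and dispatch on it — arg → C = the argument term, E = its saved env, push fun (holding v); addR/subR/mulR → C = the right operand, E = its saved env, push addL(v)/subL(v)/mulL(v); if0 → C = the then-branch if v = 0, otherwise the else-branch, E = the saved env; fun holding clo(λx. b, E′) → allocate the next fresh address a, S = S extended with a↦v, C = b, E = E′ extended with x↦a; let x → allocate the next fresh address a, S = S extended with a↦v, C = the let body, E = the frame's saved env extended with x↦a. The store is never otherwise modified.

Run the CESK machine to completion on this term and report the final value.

Answer: 0

Execution trace:
[0] <C=(1 + (let u = ((λx. ((λp. p) 4)) 6) in ((λw. ((λy. -1) u)) 5))), E=∅, S=∅, K=∅>
[1] <C=1, E=∅, S=∅, K=[addR]>
[2] <C=(let u = ((λx. ((λp. p) 4)) 6) in ((λw. ((λy. -1) u)) 5)), E=∅, S=∅, K=[addL(1)]>
[3] <C=((λx. ((λp. p) 4)) 6), E=∅, S=∅, K=[let u :: addL(1)]>
[4] <C=(λx. ((λp. p) 4)), E=∅, S=∅, K=[arg :: let u :: addL(1)]>
[5] <C=6, E=∅, S=∅, K=[fun :: let u :: addL(1)]>
[6] <C=((λp. p) 4), E={x↦0}, S={0↦6}, K=[let u :: addL(1)]>
[7] <C=(λp. p), E={x↦0}, S={0↦6}, K=[arg :: let u :: addL(1)]>
[8] <C=4, E={x↦0}, S={0↦6}, K=[fun :: let u :: addL(1)]>
[9] <C=p, E={p↦1, x↦0}, S={0↦6, 1↦4}, K=[let u :: addL(1)]>
[10] <C=((λw. ((λy. -1) u)) 5), E={u↦2}, S={0↦6, 1↦4, 2↦4}, K=[addL(1)]>
[11] <C=(λw. ((λy. -1) u)), E={u↦2}, S={0↦6, 1↦4, 2↦4}, K=[arg :: addL(1)]>
[12] <C=5, E={u↦2}, S={0↦6, 1↦4, 2↦4}, K=[fun :: addL(1)]>
[13] <C=((λy. -1) u), E={w↦3, u↦2}, S={0↦6, 1↦4, 2↦4, 3↦5}, K=[addL(1)]>
[14] <C=(λy. -1), E={w↦3, u↦2}, S={0↦6, 1↦4, 2↦4, 3↦5}, K=[arg :: addL(1)]>
[15] <C=u, E={w↦3, u↦2}, S={0↦6, 1↦4, 2↦4, 3↦5}, K=[fun :: addL(1)]>
[16] <C=-1, E={y↦4, w↦3, u↦2}, S={0↦6, 1↦4, 2↦4, 3↦5, 4↦4}, K=[addL(1)]>
→ final value 0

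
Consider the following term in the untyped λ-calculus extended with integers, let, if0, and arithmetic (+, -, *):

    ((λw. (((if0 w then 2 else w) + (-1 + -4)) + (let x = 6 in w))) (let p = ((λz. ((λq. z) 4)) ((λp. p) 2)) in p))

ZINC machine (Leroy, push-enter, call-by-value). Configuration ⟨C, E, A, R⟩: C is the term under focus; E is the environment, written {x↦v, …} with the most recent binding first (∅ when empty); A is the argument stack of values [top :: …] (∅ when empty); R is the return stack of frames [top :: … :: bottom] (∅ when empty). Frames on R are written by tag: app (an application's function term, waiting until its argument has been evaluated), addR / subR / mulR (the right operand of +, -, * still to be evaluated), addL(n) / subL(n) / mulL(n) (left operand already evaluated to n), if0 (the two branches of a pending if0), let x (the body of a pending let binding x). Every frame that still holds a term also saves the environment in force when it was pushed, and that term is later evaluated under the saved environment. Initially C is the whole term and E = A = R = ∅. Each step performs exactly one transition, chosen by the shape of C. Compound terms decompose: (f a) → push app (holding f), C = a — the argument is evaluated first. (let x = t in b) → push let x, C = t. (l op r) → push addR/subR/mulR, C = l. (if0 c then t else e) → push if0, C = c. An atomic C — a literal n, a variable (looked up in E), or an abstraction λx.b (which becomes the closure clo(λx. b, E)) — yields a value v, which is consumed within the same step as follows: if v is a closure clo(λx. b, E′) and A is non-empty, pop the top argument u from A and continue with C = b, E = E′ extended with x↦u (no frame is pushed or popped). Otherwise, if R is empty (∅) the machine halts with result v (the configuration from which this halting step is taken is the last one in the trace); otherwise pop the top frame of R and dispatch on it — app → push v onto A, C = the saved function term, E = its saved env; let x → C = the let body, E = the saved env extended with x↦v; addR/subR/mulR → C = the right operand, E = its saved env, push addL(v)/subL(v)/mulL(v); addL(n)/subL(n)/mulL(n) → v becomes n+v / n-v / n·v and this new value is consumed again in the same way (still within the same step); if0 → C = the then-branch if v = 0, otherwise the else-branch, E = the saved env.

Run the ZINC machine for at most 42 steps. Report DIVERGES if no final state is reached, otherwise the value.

Answer: -1

Derivation:
0. ⟨C=((λw. (((if0 w then 2 else w) + (-1 + -4)) + (let x = 6 in w))) (let p = ((λz. ((λq. z) 4)) ((λp. p) 2)) in p)); E=∅; A=∅; R=∅⟩
1. ⟨C=(let p = ((λz. ((λq. z) 4)) ((λp. p) 2)) in p); E=∅; A=∅; R=[app]⟩
2. ⟨C=((λz. ((λq. z) 4)) ((λp. p) 2)); E=∅; A=∅; R=[let p :: app]⟩
3. ⟨C=((λp. p) 2); E=∅; A=∅; R=[app :: let p :: app]⟩
4. ⟨C=2; E=∅; A=∅; R=[app :: app :: let p :: app]⟩
5. ⟨C=(λp. p); E=∅; A=[2]; R=[app :: let p :: app]⟩
6. ⟨C=p; E={p↦2}; A=∅; R=[app :: let p :: app]⟩
7. ⟨C=(λz. ((λq. z) 4)); E=∅; A=[2]; R=[let p :: app]⟩
8. ⟨C=((λq. z) 4); E={z↦2}; A=∅; R=[let p :: app]⟩
9. ⟨C=4; E={z↦2}; A=∅; R=[app :: let p :: app]⟩
10. ⟨C=(λq. z); E={z↦2}; A=[4]; R=[let p :: app]⟩
11. ⟨C=z; E={q↦4, z↦2}; A=∅; R=[let p :: app]⟩
12. ⟨C=p; E={p↦2}; A=∅; R=[app]⟩
13. ⟨C=(λw. (((if0 w then 2 else w) + (-1 + -4)) + (let x = 6 in w))); E=∅; A=[2]; R=∅⟩
14. ⟨C=(((if0 w then 2 else w) + (-1 + -4)) + (let x = 6 in w)); E={w↦2}; A=∅; R=∅⟩
15. ⟨C=((if0 w then 2 else w) + (-1 + -4)); E={w↦2}; A=∅; R=[addR]⟩
16. ⟨C=(if0 w then 2 else w); E={w↦2}; A=∅; R=[addR :: addR]⟩
17. ⟨C=w; E={w↦2}; A=∅; R=[if0 :: addR :: addR]⟩
18. ⟨C=w; E={w↦2}; A=∅; R=[addR :: addR]⟩
19. ⟨C=(-1 + -4); E={w↦2}; A=∅; R=[addL(2) :: addR]⟩
20. ⟨C=-1; E={w↦2}; A=∅; R=[addR :: addL(2) :: addR]⟩
21. ⟨C=-4; E={w↦2}; A=∅; R=[addL(-1) :: addL(2) :: addR]⟩
22. ⟨C=(let x = 6 in w); E={w↦2}; A=∅; R=[addL(-3)]⟩
23. ⟨C=6; E={w↦2}; A=∅; R=[let x :: addL(-3)]⟩
24. ⟨C=w; E={x↦6, w↦2}; A=∅; R=[addL(-3)]⟩
→ final value -1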